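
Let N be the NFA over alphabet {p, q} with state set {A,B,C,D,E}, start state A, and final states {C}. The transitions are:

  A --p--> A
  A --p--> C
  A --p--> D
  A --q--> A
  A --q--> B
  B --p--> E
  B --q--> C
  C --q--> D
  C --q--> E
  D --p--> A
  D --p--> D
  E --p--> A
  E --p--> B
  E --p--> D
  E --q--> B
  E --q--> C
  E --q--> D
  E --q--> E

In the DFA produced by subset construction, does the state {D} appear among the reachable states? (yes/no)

Start state of the DFA: {A}.
{A} --p--> {A,C,D}  [new]
{A} --q--> {A,B}  [new]
{A,C,D} --p--> {A,C,D}  [seen]
{A,C,D} --q--> {A,B,D,E}  [new]
{A,B} --p--> {A,C,D,E}  [new]
{A,B} --q--> {A,B,C}  [new]
{A,B,D,E} --p--> {A,B,C,D,E}  [new]
{A,B,D,E} --q--> {A,B,C,D,E}  [seen]
{A,C,D,E} --p--> {A,B,C,D}  [new]
{A,C,D,E} --q--> {A,B,C,D,E}  [seen]
{A,B,C} --p--> {A,C,D,E}  [seen]
{A,B,C} --q--> {A,B,C,D,E}  [seen]
{A,B,C,D,E} --p--> {A,B,C,D,E}  [seen]
{A,B,C,D,E} --q--> {A,B,C,D,E}  [seen]
{A,B,C,D} --p--> {A,C,D,E}  [seen]
{A,B,C,D} --q--> {A,B,C,D,E}  [seen]
Reachable DFA states: {A}, {A,C,D}, {A,B}, {A,B,D,E}, {A,C,D,E}, {A,B,C}, {A,B,C,D,E}, {A,B,C,D}.
{D} is not among them.

no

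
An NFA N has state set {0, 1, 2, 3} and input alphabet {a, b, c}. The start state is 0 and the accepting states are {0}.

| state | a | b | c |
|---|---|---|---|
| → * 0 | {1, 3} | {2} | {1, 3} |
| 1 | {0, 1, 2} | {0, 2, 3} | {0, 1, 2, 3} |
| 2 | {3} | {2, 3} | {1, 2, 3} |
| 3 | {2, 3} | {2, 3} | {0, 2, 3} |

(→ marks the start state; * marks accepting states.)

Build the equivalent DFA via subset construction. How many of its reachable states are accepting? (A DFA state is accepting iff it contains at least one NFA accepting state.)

3

Start state of the DFA: {0}.
{0} --a--> {1, 3}  [new]
{0} --b--> {2}  [new]
{0} --c--> {1, 3}  [seen]
{1, 3} --a--> {0, 1, 2, 3}  [new]
{1, 3} --b--> {0, 2, 3}  [new]
{1, 3} --c--> {0, 1, 2, 3}  [seen]
{2} --a--> {3}  [new]
{2} --b--> {2, 3}  [new]
{2} --c--> {1, 2, 3}  [new]
{0, 1, 2, 3} --a--> {0, 1, 2, 3}  [seen]
{0, 1, 2, 3} --b--> {0, 2, 3}  [seen]
{0, 1, 2, 3} --c--> {0, 1, 2, 3}  [seen]
{0, 2, 3} --a--> {1, 2, 3}  [seen]
{0, 2, 3} --b--> {2, 3}  [seen]
{0, 2, 3} --c--> {0, 1, 2, 3}  [seen]
{3} --a--> {2, 3}  [seen]
{3} --b--> {2, 3}  [seen]
{3} --c--> {0, 2, 3}  [seen]
{2, 3} --a--> {2, 3}  [seen]
{2, 3} --b--> {2, 3}  [seen]
{2, 3} --c--> {0, 1, 2, 3}  [seen]
{1, 2, 3} --a--> {0, 1, 2, 3}  [seen]
{1, 2, 3} --b--> {0, 2, 3}  [seen]
{1, 2, 3} --c--> {0, 1, 2, 3}  [seen]
Reachable DFA states: {0}, {1, 3}, {2}, {0, 1, 2, 3}, {0, 2, 3}, {3}, {2, 3}, {1, 2, 3}.
Accepting DFA states (contain an NFA accepting state): {0}, {0, 1, 2, 3}, {0, 2, 3}.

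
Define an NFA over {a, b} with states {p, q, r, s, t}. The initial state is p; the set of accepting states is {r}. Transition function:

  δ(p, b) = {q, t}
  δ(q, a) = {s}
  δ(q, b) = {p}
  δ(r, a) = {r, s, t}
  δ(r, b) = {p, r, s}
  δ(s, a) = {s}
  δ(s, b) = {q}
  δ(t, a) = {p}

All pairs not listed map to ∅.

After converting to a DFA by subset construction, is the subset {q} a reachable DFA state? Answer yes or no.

Start state of the DFA: {p}.
{p} --a--> ∅  [new]
{p} --b--> {q, t}  [new]
∅ --a--> ∅  [seen]
∅ --b--> ∅  [seen]
{q, t} --a--> {p, s}  [new]
{q, t} --b--> {p}  [seen]
{p, s} --a--> {s}  [new]
{p, s} --b--> {q, t}  [seen]
{s} --a--> {s}  [seen]
{s} --b--> {q}  [new]
{q} --a--> {s}  [seen]
{q} --b--> {p}  [seen]
Reachable DFA states: {p}, ∅, {q, t}, {p, s}, {s}, {q}.
{q} is among them.

yes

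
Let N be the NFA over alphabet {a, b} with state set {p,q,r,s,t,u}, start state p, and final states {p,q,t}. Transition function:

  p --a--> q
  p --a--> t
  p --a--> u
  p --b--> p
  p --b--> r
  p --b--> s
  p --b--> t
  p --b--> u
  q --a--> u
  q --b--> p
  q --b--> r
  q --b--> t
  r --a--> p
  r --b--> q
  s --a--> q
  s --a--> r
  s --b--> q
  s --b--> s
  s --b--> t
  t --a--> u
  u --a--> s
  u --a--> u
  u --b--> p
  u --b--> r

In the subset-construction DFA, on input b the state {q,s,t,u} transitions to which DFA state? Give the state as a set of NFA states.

δ(q,b) = {p,r,t}; δ(s,b) = {q,s,t}; δ(t,b) = ∅; δ(u,b) = {p,r}.
Union: {p,q,r,s,t}.

{p,q,r,s,t}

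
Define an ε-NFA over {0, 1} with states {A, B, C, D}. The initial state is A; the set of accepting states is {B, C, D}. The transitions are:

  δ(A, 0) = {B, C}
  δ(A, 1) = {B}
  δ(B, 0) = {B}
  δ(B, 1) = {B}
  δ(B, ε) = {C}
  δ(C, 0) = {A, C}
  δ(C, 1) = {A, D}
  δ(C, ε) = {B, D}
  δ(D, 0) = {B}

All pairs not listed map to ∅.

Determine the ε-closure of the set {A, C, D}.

Begin with {A, C, D}.
C →ε {B, D}; add B.
ε-closure = {A, B, C, D}.

{A, B, C, D}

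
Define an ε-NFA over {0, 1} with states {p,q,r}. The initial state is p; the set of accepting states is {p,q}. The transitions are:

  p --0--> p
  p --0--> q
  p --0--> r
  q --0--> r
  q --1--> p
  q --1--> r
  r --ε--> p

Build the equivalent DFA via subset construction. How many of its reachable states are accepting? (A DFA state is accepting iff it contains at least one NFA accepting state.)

3

Start state of the DFA: {p} (ε-closure of the NFA start).
{p} --0--> {p,q,r}  [new]
{p} --1--> ∅  [new]
{p,q,r} --0--> {p,q,r}  [seen]
{p,q,r} --1--> {p,r}  [new]
∅ --0--> ∅  [seen]
∅ --1--> ∅  [seen]
{p,r} --0--> {p,q,r}  [seen]
{p,r} --1--> ∅  [seen]
Reachable DFA states: {p}, {p,q,r}, ∅, {p,r}.
Accepting DFA states (contain an NFA accepting state): {p}, {p,q,r}, {p,r}.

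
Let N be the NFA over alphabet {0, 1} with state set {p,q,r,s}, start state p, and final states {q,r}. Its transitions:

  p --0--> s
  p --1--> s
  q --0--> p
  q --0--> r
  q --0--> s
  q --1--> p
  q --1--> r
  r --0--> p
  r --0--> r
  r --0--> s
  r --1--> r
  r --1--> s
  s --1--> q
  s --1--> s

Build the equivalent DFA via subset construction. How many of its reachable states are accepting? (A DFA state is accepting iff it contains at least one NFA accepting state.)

Start state of the DFA: {p}.
{p} --0--> {s}  [new]
{p} --1--> {s}  [seen]
{s} --0--> ∅  [new]
{s} --1--> {q,s}  [new]
∅ --0--> ∅  [seen]
∅ --1--> ∅  [seen]
{q,s} --0--> {p,r,s}  [new]
{q,s} --1--> {p,q,r,s}  [new]
{p,r,s} --0--> {p,r,s}  [seen]
{p,r,s} --1--> {q,r,s}  [new]
{p,q,r,s} --0--> {p,r,s}  [seen]
{p,q,r,s} --1--> {p,q,r,s}  [seen]
{q,r,s} --0--> {p,r,s}  [seen]
{q,r,s} --1--> {p,q,r,s}  [seen]
Reachable DFA states: {p}, {s}, ∅, {q,s}, {p,r,s}, {p,q,r,s}, {q,r,s}.
Accepting DFA states (contain an NFA accepting state): {q,s}, {p,r,s}, {p,q,r,s}, {q,r,s}.

4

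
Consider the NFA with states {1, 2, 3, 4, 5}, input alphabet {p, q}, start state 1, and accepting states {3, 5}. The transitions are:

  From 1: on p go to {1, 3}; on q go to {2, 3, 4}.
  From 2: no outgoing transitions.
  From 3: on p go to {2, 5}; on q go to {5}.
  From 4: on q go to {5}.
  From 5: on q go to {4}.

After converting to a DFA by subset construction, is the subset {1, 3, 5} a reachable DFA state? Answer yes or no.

Start state of the DFA: {1}.
{1} --p--> {1, 3}  [new]
{1} --q--> {2, 3, 4}  [new]
{1, 3} --p--> {1, 2, 3, 5}  [new]
{1, 3} --q--> {2, 3, 4, 5}  [new]
{2, 3, 4} --p--> {2, 5}  [new]
{2, 3, 4} --q--> {5}  [new]
{1, 2, 3, 5} --p--> {1, 2, 3, 5}  [seen]
{1, 2, 3, 5} --q--> {2, 3, 4, 5}  [seen]
{2, 3, 4, 5} --p--> {2, 5}  [seen]
{2, 3, 4, 5} --q--> {4, 5}  [new]
{2, 5} --p--> ∅  [new]
{2, 5} --q--> {4}  [new]
{5} --p--> ∅  [seen]
{5} --q--> {4}  [seen]
{4, 5} --p--> ∅  [seen]
{4, 5} --q--> {4, 5}  [seen]
∅ --p--> ∅  [seen]
∅ --q--> ∅  [seen]
{4} --p--> ∅  [seen]
{4} --q--> {5}  [seen]
Reachable DFA states: {1}, {1, 3}, {2, 3, 4}, {1, 2, 3, 5}, {2, 3, 4, 5}, {2, 5}, {5}, {4, 5}, ∅, {4}.
{1, 3, 5} is not among them.

no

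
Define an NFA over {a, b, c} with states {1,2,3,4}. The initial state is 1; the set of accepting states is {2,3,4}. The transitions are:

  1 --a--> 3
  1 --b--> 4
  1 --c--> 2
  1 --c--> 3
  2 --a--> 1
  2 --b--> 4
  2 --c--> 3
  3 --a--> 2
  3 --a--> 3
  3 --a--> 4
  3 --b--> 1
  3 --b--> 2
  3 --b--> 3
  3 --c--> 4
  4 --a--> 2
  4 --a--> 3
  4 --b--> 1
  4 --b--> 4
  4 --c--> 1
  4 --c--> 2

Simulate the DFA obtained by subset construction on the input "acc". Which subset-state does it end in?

{1,2}

Start: {1}.
δ(1,a) = {3}.
Union: {3}.
After a: {3}.
δ(3,c) = {4}.
Union: {4}.
After c: {4}.
δ(4,c) = {1,2}.
Union: {1,2}.
After c: {1,2}.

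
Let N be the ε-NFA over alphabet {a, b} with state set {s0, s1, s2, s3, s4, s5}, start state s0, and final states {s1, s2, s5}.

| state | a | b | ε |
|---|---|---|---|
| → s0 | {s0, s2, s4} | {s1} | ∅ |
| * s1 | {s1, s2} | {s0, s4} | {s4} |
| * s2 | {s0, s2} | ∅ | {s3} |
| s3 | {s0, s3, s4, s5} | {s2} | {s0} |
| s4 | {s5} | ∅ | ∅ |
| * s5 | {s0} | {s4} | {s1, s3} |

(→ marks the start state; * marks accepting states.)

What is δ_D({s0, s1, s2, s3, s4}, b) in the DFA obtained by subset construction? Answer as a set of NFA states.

{s0, s1, s2, s3, s4}

δ(s0,b) = {s1}; δ(s1,b) = {s0, s4}; δ(s2,b) = ∅; δ(s3,b) = {s2}; δ(s4,b) = ∅.
Union: {s0, s1, s2, s4}.
ε-closure gives {s0, s1, s2, s3, s4}.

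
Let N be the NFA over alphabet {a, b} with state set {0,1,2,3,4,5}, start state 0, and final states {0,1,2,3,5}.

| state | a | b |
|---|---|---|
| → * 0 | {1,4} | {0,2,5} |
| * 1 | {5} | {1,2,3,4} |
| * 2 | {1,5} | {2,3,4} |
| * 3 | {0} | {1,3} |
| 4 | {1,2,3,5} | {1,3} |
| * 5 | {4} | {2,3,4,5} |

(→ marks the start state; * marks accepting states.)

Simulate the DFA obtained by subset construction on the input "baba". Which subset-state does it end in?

{0,1,2,3,4,5}

Start: {0}.
δ(0,b) = {0,2,5}.
Union: {0,2,5}.
After b: {0,2,5}.
δ(0,a) = {1,4}; δ(2,a) = {1,5}; δ(5,a) = {4}.
Union: {1,4,5}.
After a: {1,4,5}.
δ(1,b) = {1,2,3,4}; δ(4,b) = {1,3}; δ(5,b) = {2,3,4,5}.
Union: {1,2,3,4,5}.
After b: {1,2,3,4,5}.
δ(1,a) = {5}; δ(2,a) = {1,5}; δ(3,a) = {0}; δ(4,a) = {1,2,3,5}; δ(5,a) = {4}.
Union: {0,1,2,3,4,5}.
After a: {0,1,2,3,4,5}.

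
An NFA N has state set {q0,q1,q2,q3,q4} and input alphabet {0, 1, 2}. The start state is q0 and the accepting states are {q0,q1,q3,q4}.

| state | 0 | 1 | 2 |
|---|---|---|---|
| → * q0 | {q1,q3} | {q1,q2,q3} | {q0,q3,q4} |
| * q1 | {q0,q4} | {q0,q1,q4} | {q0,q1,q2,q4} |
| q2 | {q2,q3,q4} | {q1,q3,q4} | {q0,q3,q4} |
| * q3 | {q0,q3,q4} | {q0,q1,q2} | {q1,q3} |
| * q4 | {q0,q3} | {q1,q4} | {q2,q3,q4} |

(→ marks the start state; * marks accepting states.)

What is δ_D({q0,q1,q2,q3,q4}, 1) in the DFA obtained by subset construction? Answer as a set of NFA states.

δ(q0,1) = {q1,q2,q3}; δ(q1,1) = {q0,q1,q4}; δ(q2,1) = {q1,q3,q4}; δ(q3,1) = {q0,q1,q2}; δ(q4,1) = {q1,q4}.
Union: {q0,q1,q2,q3,q4}.

{q0,q1,q2,q3,q4}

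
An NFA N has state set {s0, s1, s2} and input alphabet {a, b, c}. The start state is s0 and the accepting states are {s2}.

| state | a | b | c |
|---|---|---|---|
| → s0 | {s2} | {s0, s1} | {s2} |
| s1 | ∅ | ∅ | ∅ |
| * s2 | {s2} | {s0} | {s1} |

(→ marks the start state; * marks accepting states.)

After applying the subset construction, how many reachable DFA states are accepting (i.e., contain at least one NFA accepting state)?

Start state of the DFA: {s0}.
{s0} --a--> {s2}  [new]
{s0} --b--> {s0, s1}  [new]
{s0} --c--> {s2}  [seen]
{s2} --a--> {s2}  [seen]
{s2} --b--> {s0}  [seen]
{s2} --c--> {s1}  [new]
{s0, s1} --a--> {s2}  [seen]
{s0, s1} --b--> {s0, s1}  [seen]
{s0, s1} --c--> {s2}  [seen]
{s1} --a--> ∅  [new]
{s1} --b--> ∅  [seen]
{s1} --c--> ∅  [seen]
∅ --a--> ∅  [seen]
∅ --b--> ∅  [seen]
∅ --c--> ∅  [seen]
Reachable DFA states: {s0}, {s2}, {s0, s1}, {s1}, ∅.
Accepting DFA states (contain an NFA accepting state): {s2}.

1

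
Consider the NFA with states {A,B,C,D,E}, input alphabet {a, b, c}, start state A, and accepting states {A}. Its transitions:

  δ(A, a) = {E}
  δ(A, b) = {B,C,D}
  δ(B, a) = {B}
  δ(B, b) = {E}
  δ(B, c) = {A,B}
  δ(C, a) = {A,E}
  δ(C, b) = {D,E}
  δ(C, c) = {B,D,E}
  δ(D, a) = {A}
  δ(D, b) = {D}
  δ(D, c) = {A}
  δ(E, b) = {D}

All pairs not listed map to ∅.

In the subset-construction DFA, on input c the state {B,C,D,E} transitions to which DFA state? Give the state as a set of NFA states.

δ(B,c) = {A,B}; δ(C,c) = {B,D,E}; δ(D,c) = {A}; δ(E,c) = ∅.
Union: {A,B,D,E}.

{A,B,D,E}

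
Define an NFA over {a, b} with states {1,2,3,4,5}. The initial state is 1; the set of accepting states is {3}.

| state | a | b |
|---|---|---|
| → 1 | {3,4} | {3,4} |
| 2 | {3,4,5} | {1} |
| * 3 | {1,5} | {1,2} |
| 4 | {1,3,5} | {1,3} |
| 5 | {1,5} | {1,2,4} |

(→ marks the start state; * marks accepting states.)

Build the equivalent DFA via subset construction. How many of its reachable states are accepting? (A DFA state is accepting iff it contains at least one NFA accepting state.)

Start state of the DFA: {1}.
{1} --a--> {3,4}  [new]
{1} --b--> {3,4}  [seen]
{3,4} --a--> {1,3,5}  [new]
{3,4} --b--> {1,2,3}  [new]
{1,3,5} --a--> {1,3,4,5}  [new]
{1,3,5} --b--> {1,2,3,4}  [new]
{1,2,3} --a--> {1,3,4,5}  [seen]
{1,2,3} --b--> {1,2,3,4}  [seen]
{1,3,4,5} --a--> {1,3,4,5}  [seen]
{1,3,4,5} --b--> {1,2,3,4}  [seen]
{1,2,3,4} --a--> {1,3,4,5}  [seen]
{1,2,3,4} --b--> {1,2,3,4}  [seen]
Reachable DFA states: {1}, {3,4}, {1,3,5}, {1,2,3}, {1,3,4,5}, {1,2,3,4}.
Accepting DFA states (contain an NFA accepting state): {3,4}, {1,3,5}, {1,2,3}, {1,3,4,5}, {1,2,3,4}.

5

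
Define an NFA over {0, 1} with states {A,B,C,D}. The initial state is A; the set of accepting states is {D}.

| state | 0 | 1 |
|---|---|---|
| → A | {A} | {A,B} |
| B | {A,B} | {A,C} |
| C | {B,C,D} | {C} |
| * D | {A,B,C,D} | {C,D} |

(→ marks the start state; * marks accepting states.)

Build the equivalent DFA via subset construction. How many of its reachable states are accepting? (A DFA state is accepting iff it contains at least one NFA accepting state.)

Start state of the DFA: {A}.
{A} --0--> {A}  [seen]
{A} --1--> {A,B}  [new]
{A,B} --0--> {A,B}  [seen]
{A,B} --1--> {A,B,C}  [new]
{A,B,C} --0--> {A,B,C,D}  [new]
{A,B,C} --1--> {A,B,C}  [seen]
{A,B,C,D} --0--> {A,B,C,D}  [seen]
{A,B,C,D} --1--> {A,B,C,D}  [seen]
Reachable DFA states: {A}, {A,B}, {A,B,C}, {A,B,C,D}.
Accepting DFA states (contain an NFA accepting state): {A,B,C,D}.

1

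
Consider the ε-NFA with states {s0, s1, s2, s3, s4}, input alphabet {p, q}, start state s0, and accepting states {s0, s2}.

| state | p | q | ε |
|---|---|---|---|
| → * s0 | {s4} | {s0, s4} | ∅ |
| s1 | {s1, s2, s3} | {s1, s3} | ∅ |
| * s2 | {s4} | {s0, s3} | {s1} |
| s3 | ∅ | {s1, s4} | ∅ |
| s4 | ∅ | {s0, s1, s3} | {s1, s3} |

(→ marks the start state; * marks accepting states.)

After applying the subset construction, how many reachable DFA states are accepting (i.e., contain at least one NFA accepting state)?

Start state of the DFA: {s0} (ε-closure of the NFA start).
{s0} --p--> {s1, s3, s4}  [new]
{s0} --q--> {s0, s1, s3, s4}  [new]
{s1, s3, s4} --p--> {s1, s2, s3}  [new]
{s1, s3, s4} --q--> {s0, s1, s3, s4}  [seen]
{s0, s1, s3, s4} --p--> {s1, s2, s3, s4}  [new]
{s0, s1, s3, s4} --q--> {s0, s1, s3, s4}  [seen]
{s1, s2, s3} --p--> {s1, s2, s3, s4}  [seen]
{s1, s2, s3} --q--> {s0, s1, s3, s4}  [seen]
{s1, s2, s3, s4} --p--> {s1, s2, s3, s4}  [seen]
{s1, s2, s3, s4} --q--> {s0, s1, s3, s4}  [seen]
Reachable DFA states: {s0}, {s1, s3, s4}, {s0, s1, s3, s4}, {s1, s2, s3}, {s1, s2, s3, s4}.
Accepting DFA states (contain an NFA accepting state): {s0}, {s0, s1, s3, s4}, {s1, s2, s3}, {s1, s2, s3, s4}.

4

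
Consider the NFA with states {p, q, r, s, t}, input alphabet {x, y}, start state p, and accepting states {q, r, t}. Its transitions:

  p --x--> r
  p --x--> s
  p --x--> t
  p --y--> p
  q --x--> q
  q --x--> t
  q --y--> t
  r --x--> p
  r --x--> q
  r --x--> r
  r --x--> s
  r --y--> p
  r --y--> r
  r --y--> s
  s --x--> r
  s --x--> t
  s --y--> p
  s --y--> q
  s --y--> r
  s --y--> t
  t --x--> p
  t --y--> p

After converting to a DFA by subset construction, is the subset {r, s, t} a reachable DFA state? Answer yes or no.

yes

Start state of the DFA: {p}.
{p} --x--> {r, s, t}  [new]
{p} --y--> {p}  [seen]
{r, s, t} --x--> {p, q, r, s, t}  [new]
{r, s, t} --y--> {p, q, r, s, t}  [seen]
{p, q, r, s, t} --x--> {p, q, r, s, t}  [seen]
{p, q, r, s, t} --y--> {p, q, r, s, t}  [seen]
Reachable DFA states: {p}, {r, s, t}, {p, q, r, s, t}.
{r, s, t} is among them.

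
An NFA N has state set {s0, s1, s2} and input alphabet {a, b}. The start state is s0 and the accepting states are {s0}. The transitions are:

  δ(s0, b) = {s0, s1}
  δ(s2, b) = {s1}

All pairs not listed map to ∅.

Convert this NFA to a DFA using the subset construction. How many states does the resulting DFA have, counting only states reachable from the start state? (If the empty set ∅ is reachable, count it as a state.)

Start state of the DFA: {s0}.
{s0} --a--> ∅  [new]
{s0} --b--> {s0, s1}  [new]
∅ --a--> ∅  [seen]
∅ --b--> ∅  [seen]
{s0, s1} --a--> ∅  [seen]
{s0, s1} --b--> {s0, s1}  [seen]
Reachable DFA states: {s0}, ∅, {s0, s1}.

3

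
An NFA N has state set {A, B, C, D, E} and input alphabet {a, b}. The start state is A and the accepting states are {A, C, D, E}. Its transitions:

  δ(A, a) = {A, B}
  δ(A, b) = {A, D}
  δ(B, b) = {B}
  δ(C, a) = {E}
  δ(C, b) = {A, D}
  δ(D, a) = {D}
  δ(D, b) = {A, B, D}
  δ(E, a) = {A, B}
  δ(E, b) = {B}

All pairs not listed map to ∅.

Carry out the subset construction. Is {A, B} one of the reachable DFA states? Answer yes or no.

yes

Start state of the DFA: {A}.
{A} --a--> {A, B}  [new]
{A} --b--> {A, D}  [new]
{A, B} --a--> {A, B}  [seen]
{A, B} --b--> {A, B, D}  [new]
{A, D} --a--> {A, B, D}  [seen]
{A, D} --b--> {A, B, D}  [seen]
{A, B, D} --a--> {A, B, D}  [seen]
{A, B, D} --b--> {A, B, D}  [seen]
Reachable DFA states: {A}, {A, B}, {A, D}, {A, B, D}.
{A, B} is among them.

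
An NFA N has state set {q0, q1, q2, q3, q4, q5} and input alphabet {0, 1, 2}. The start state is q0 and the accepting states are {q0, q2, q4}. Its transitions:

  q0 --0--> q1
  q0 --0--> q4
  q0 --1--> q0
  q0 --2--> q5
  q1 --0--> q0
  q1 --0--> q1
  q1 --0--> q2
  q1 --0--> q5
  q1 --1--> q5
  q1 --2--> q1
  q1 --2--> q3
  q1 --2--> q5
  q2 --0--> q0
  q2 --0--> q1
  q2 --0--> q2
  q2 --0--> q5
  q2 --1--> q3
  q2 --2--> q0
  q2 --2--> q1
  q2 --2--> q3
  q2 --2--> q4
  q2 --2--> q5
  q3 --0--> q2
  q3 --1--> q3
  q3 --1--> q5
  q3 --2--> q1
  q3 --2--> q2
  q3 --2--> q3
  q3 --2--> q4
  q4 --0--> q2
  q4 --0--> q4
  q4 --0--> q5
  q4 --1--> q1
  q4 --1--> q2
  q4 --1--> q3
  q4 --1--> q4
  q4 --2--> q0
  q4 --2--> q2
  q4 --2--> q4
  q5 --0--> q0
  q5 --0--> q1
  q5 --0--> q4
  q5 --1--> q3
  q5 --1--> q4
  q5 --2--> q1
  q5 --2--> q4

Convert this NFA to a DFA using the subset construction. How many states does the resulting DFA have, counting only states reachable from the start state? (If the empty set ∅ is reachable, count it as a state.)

Start state of the DFA: {q0}.
{q0} --0--> {q1, q4}  [new]
{q0} --1--> {q0}  [seen]
{q0} --2--> {q5}  [new]
{q1, q4} --0--> {q0, q1, q2, q4, q5}  [new]
{q1, q4} --1--> {q1, q2, q3, q4, q5}  [new]
{q1, q4} --2--> {q0, q1, q2, q3, q4, q5}  [new]
{q5} --0--> {q0, q1, q4}  [new]
{q5} --1--> {q3, q4}  [new]
{q5} --2--> {q1, q4}  [seen]
{q0, q1, q2, q4, q5} --0--> {q0, q1, q2, q4, q5}  [seen]
{q0, q1, q2, q4, q5} --1--> {q0, q1, q2, q3, q4, q5}  [seen]
{q0, q1, q2, q4, q5} --2--> {q0, q1, q2, q3, q4, q5}  [seen]
{q1, q2, q3, q4, q5} --0--> {q0, q1, q2, q4, q5}  [seen]
{q1, q2, q3, q4, q5} --1--> {q1, q2, q3, q4, q5}  [seen]
{q1, q2, q3, q4, q5} --2--> {q0, q1, q2, q3, q4, q5}  [seen]
{q0, q1, q2, q3, q4, q5} --0--> {q0, q1, q2, q4, q5}  [seen]
{q0, q1, q2, q3, q4, q5} --1--> {q0, q1, q2, q3, q4, q5}  [seen]
{q0, q1, q2, q3, q4, q5} --2--> {q0, q1, q2, q3, q4, q5}  [seen]
{q0, q1, q4} --0--> {q0, q1, q2, q4, q5}  [seen]
{q0, q1, q4} --1--> {q0, q1, q2, q3, q4, q5}  [seen]
{q0, q1, q4} --2--> {q0, q1, q2, q3, q4, q5}  [seen]
{q3, q4} --0--> {q2, q4, q5}  [new]
{q3, q4} --1--> {q1, q2, q3, q4, q5}  [seen]
{q3, q4} --2--> {q0, q1, q2, q3, q4}  [new]
{q2, q4, q5} --0--> {q0, q1, q2, q4, q5}  [seen]
{q2, q4, q5} --1--> {q1, q2, q3, q4}  [new]
{q2, q4, q5} --2--> {q0, q1, q2, q3, q4, q5}  [seen]
{q0, q1, q2, q3, q4} --0--> {q0, q1, q2, q4, q5}  [seen]
{q0, q1, q2, q3, q4} --1--> {q0, q1, q2, q3, q4, q5}  [seen]
{q0, q1, q2, q3, q4} --2--> {q0, q1, q2, q3, q4, q5}  [seen]
{q1, q2, q3, q4} --0--> {q0, q1, q2, q4, q5}  [seen]
{q1, q2, q3, q4} --1--> {q1, q2, q3, q4, q5}  [seen]
{q1, q2, q3, q4} --2--> {q0, q1, q2, q3, q4, q5}  [seen]
Reachable DFA states: {q0}, {q1, q4}, {q5}, {q0, q1, q2, q4, q5}, {q1, q2, q3, q4, q5}, {q0, q1, q2, q3, q4, q5}, {q0, q1, q4}, {q3, q4}, {q2, q4, q5}, {q0, q1, q2, q3, q4}, {q1, q2, q3, q4}.

11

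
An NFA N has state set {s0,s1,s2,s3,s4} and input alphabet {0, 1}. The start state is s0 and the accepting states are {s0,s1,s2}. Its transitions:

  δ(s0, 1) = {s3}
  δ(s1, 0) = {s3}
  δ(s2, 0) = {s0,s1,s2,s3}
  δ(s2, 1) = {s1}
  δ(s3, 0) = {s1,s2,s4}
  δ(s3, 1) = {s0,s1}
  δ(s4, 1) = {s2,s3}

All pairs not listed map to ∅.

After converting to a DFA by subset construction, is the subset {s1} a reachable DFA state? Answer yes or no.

no

Start state of the DFA: {s0}.
{s0} --0--> ∅  [new]
{s0} --1--> {s3}  [new]
∅ --0--> ∅  [seen]
∅ --1--> ∅  [seen]
{s3} --0--> {s1,s2,s4}  [new]
{s3} --1--> {s0,s1}  [new]
{s1,s2,s4} --0--> {s0,s1,s2,s3}  [new]
{s1,s2,s4} --1--> {s1,s2,s3}  [new]
{s0,s1} --0--> {s3}  [seen]
{s0,s1} --1--> {s3}  [seen]
{s0,s1,s2,s3} --0--> {s0,s1,s2,s3,s4}  [new]
{s0,s1,s2,s3} --1--> {s0,s1,s3}  [new]
{s1,s2,s3} --0--> {s0,s1,s2,s3,s4}  [seen]
{s1,s2,s3} --1--> {s0,s1}  [seen]
{s0,s1,s2,s3,s4} --0--> {s0,s1,s2,s3,s4}  [seen]
{s0,s1,s2,s3,s4} --1--> {s0,s1,s2,s3}  [seen]
{s0,s1,s3} --0--> {s1,s2,s3,s4}  [new]
{s0,s1,s3} --1--> {s0,s1,s3}  [seen]
{s1,s2,s3,s4} --0--> {s0,s1,s2,s3,s4}  [seen]
{s1,s2,s3,s4} --1--> {s0,s1,s2,s3}  [seen]
Reachable DFA states: {s0}, ∅, {s3}, {s1,s2,s4}, {s0,s1}, {s0,s1,s2,s3}, {s1,s2,s3}, {s0,s1,s2,s3,s4}, {s0,s1,s3}, {s1,s2,s3,s4}.
{s1} is not among them.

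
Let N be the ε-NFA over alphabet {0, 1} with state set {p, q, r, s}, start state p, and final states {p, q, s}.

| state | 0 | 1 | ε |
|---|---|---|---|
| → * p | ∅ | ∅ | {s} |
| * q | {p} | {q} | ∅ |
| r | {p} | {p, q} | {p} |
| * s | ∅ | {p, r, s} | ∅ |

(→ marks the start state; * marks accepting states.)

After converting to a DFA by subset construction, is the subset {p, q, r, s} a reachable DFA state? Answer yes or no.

yes

Start state of the DFA: {p, s} (ε-closure of the NFA start).
{p, s} --0--> ∅  [new]
{p, s} --1--> {p, r, s}  [new]
∅ --0--> ∅  [seen]
∅ --1--> ∅  [seen]
{p, r, s} --0--> {p, s}  [seen]
{p, r, s} --1--> {p, q, r, s}  [new]
{p, q, r, s} --0--> {p, s}  [seen]
{p, q, r, s} --1--> {p, q, r, s}  [seen]
Reachable DFA states: {p, s}, ∅, {p, r, s}, {p, q, r, s}.
{p, q, r, s} is among them.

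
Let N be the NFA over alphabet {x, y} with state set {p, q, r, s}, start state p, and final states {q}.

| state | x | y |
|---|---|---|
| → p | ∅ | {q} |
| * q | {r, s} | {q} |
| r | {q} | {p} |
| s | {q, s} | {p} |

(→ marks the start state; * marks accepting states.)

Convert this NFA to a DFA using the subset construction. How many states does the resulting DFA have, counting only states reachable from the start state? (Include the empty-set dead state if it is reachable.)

Start state of the DFA: {p}.
{p} --x--> ∅  [new]
{p} --y--> {q}  [new]
∅ --x--> ∅  [seen]
∅ --y--> ∅  [seen]
{q} --x--> {r, s}  [new]
{q} --y--> {q}  [seen]
{r, s} --x--> {q, s}  [new]
{r, s} --y--> {p}  [seen]
{q, s} --x--> {q, r, s}  [new]
{q, s} --y--> {p, q}  [new]
{q, r, s} --x--> {q, r, s}  [seen]
{q, r, s} --y--> {p, q}  [seen]
{p, q} --x--> {r, s}  [seen]
{p, q} --y--> {q}  [seen]
Reachable DFA states: {p}, ∅, {q}, {r, s}, {q, s}, {q, r, s}, {p, q}.

7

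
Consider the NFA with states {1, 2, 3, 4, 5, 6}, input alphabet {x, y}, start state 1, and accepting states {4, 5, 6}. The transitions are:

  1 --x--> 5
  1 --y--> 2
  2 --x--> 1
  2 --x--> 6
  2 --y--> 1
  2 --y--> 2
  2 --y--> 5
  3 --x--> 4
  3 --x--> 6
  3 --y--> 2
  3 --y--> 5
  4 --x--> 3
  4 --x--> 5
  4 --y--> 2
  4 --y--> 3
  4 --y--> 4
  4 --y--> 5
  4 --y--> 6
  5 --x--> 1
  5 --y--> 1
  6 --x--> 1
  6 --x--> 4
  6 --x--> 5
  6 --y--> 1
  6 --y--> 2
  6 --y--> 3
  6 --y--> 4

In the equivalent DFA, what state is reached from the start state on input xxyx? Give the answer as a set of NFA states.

Start: {1}.
δ(1,x) = {5}.
Union: {5}.
After x: {5}.
δ(5,x) = {1}.
Union: {1}.
After x: {1}.
δ(1,y) = {2}.
Union: {2}.
After y: {2}.
δ(2,x) = {1, 6}.
Union: {1, 6}.
After x: {1, 6}.

{1, 6}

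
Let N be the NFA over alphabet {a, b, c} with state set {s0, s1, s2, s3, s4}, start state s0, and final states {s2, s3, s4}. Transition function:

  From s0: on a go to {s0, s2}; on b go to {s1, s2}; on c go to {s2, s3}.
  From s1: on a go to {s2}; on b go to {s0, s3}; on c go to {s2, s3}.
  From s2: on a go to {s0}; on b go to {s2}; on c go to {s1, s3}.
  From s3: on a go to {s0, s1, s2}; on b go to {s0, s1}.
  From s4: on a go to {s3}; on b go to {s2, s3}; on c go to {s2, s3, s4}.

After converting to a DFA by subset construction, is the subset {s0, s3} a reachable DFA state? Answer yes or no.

no

Start state of the DFA: {s0}.
{s0} --a--> {s0, s2}  [new]
{s0} --b--> {s1, s2}  [new]
{s0} --c--> {s2, s3}  [new]
{s0, s2} --a--> {s0, s2}  [seen]
{s0, s2} --b--> {s1, s2}  [seen]
{s0, s2} --c--> {s1, s2, s3}  [new]
{s1, s2} --a--> {s0, s2}  [seen]
{s1, s2} --b--> {s0, s2, s3}  [new]
{s1, s2} --c--> {s1, s2, s3}  [seen]
{s2, s3} --a--> {s0, s1, s2}  [new]
{s2, s3} --b--> {s0, s1, s2}  [seen]
{s2, s3} --c--> {s1, s3}  [new]
{s1, s2, s3} --a--> {s0, s1, s2}  [seen]
{s1, s2, s3} --b--> {s0, s1, s2, s3}  [new]
{s1, s2, s3} --c--> {s1, s2, s3}  [seen]
{s0, s2, s3} --a--> {s0, s1, s2}  [seen]
{s0, s2, s3} --b--> {s0, s1, s2}  [seen]
{s0, s2, s3} --c--> {s1, s2, s3}  [seen]
{s0, s1, s2} --a--> {s0, s2}  [seen]
{s0, s1, s2} --b--> {s0, s1, s2, s3}  [seen]
{s0, s1, s2} --c--> {s1, s2, s3}  [seen]
{s1, s3} --a--> {s0, s1, s2}  [seen]
{s1, s3} --b--> {s0, s1, s3}  [new]
{s1, s3} --c--> {s2, s3}  [seen]
{s0, s1, s2, s3} --a--> {s0, s1, s2}  [seen]
{s0, s1, s2, s3} --b--> {s0, s1, s2, s3}  [seen]
{s0, s1, s2, s3} --c--> {s1, s2, s3}  [seen]
{s0, s1, s3} --a--> {s0, s1, s2}  [seen]
{s0, s1, s3} --b--> {s0, s1, s2, s3}  [seen]
{s0, s1, s3} --c--> {s2, s3}  [seen]
Reachable DFA states: {s0}, {s0, s2}, {s1, s2}, {s2, s3}, {s1, s2, s3}, {s0, s2, s3}, {s0, s1, s2}, {s1, s3}, {s0, s1, s2, s3}, {s0, s1, s3}.
{s0, s3} is not among them.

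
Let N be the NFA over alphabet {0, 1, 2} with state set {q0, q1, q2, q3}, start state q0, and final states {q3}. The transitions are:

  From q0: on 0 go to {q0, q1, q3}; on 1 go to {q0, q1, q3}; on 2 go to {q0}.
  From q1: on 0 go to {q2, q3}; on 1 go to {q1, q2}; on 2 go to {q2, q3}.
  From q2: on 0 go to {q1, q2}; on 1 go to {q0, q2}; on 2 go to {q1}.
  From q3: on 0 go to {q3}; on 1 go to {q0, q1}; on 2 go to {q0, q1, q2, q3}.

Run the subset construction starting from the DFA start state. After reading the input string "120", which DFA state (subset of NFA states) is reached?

Start: {q0}.
δ(q0,1) = {q0, q1, q3}.
Union: {q0, q1, q3}.
After 1: {q0, q1, q3}.
δ(q0,2) = {q0}; δ(q1,2) = {q2, q3}; δ(q3,2) = {q0, q1, q2, q3}.
Union: {q0, q1, q2, q3}.
After 2: {q0, q1, q2, q3}.
δ(q0,0) = {q0, q1, q3}; δ(q1,0) = {q2, q3}; δ(q2,0) = {q1, q2}; δ(q3,0) = {q3}.
Union: {q0, q1, q2, q3}.
After 0: {q0, q1, q2, q3}.

{q0, q1, q2, q3}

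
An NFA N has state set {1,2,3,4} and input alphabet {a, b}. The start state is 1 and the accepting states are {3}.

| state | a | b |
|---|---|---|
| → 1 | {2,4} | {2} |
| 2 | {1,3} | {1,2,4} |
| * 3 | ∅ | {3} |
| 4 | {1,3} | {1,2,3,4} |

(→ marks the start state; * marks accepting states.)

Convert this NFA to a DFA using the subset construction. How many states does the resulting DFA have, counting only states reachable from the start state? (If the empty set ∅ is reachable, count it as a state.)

Start state of the DFA: {1}.
{1} --a--> {2,4}  [new]
{1} --b--> {2}  [new]
{2,4} --a--> {1,3}  [new]
{2,4} --b--> {1,2,3,4}  [new]
{2} --a--> {1,3}  [seen]
{2} --b--> {1,2,4}  [new]
{1,3} --a--> {2,4}  [seen]
{1,3} --b--> {2,3}  [new]
{1,2,3,4} --a--> {1,2,3,4}  [seen]
{1,2,3,4} --b--> {1,2,3,4}  [seen]
{1,2,4} --a--> {1,2,3,4}  [seen]
{1,2,4} --b--> {1,2,3,4}  [seen]
{2,3} --a--> {1,3}  [seen]
{2,3} --b--> {1,2,3,4}  [seen]
Reachable DFA states: {1}, {2,4}, {2}, {1,3}, {1,2,3,4}, {1,2,4}, {2,3}.

7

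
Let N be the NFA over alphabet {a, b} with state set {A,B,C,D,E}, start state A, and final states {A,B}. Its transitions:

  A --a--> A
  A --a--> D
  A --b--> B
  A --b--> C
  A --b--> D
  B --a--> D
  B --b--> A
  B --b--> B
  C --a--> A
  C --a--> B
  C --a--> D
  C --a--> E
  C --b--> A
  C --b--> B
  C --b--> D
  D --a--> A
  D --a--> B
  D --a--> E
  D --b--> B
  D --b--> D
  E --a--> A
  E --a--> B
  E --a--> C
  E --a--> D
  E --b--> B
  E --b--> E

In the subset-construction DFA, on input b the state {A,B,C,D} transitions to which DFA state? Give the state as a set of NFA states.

δ(A,b) = {B,C,D}; δ(B,b) = {A,B}; δ(C,b) = {A,B,D}; δ(D,b) = {B,D}.
Union: {A,B,C,D}.

{A,B,C,D}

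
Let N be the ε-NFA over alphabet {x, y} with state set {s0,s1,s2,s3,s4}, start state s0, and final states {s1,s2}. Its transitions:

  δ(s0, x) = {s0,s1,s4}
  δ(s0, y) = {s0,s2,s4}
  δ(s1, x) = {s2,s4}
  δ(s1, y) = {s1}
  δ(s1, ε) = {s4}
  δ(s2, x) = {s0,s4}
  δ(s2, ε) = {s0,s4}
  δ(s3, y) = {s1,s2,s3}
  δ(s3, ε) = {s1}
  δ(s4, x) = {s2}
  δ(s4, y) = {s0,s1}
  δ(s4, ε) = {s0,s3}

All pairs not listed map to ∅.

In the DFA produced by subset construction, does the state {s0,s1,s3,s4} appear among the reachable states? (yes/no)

Start state of the DFA: {s0} (ε-closure of the NFA start).
{s0} --x--> {s0,s1,s3,s4}  [new]
{s0} --y--> {s0,s1,s2,s3,s4}  [new]
{s0,s1,s3,s4} --x--> {s0,s1,s2,s3,s4}  [seen]
{s0,s1,s3,s4} --y--> {s0,s1,s2,s3,s4}  [seen]
{s0,s1,s2,s3,s4} --x--> {s0,s1,s2,s3,s4}  [seen]
{s0,s1,s2,s3,s4} --y--> {s0,s1,s2,s3,s4}  [seen]
Reachable DFA states: {s0}, {s0,s1,s3,s4}, {s0,s1,s2,s3,s4}.
{s0,s1,s3,s4} is among them.

yes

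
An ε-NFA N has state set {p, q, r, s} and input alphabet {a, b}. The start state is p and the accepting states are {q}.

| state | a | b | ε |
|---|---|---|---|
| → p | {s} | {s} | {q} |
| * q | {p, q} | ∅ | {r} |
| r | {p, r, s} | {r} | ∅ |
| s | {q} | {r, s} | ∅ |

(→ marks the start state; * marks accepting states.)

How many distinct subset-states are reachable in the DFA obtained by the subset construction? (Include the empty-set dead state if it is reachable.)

Start state of the DFA: {p, q, r} (ε-closure of the NFA start).
{p, q, r} --a--> {p, q, r, s}  [new]
{p, q, r} --b--> {r, s}  [new]
{p, q, r, s} --a--> {p, q, r, s}  [seen]
{p, q, r, s} --b--> {r, s}  [seen]
{r, s} --a--> {p, q, r, s}  [seen]
{r, s} --b--> {r, s}  [seen]
Reachable DFA states: {p, q, r}, {p, q, r, s}, {r, s}.

3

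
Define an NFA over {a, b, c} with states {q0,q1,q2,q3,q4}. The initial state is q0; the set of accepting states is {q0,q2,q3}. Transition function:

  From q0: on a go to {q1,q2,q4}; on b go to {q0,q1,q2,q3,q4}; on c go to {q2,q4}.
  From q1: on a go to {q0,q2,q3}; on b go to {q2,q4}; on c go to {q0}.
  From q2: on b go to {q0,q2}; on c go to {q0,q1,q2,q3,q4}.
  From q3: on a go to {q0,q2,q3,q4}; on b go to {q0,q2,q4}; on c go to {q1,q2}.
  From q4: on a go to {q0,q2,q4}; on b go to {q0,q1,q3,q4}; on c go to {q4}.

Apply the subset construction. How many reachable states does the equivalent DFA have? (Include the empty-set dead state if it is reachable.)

Start state of the DFA: {q0}.
{q0} --a--> {q1,q2,q4}  [new]
{q0} --b--> {q0,q1,q2,q3,q4}  [new]
{q0} --c--> {q2,q4}  [new]
{q1,q2,q4} --a--> {q0,q2,q3,q4}  [new]
{q1,q2,q4} --b--> {q0,q1,q2,q3,q4}  [seen]
{q1,q2,q4} --c--> {q0,q1,q2,q3,q4}  [seen]
{q0,q1,q2,q3,q4} --a--> {q0,q1,q2,q3,q4}  [seen]
{q0,q1,q2,q3,q4} --b--> {q0,q1,q2,q3,q4}  [seen]
{q0,q1,q2,q3,q4} --c--> {q0,q1,q2,q3,q4}  [seen]
{q2,q4} --a--> {q0,q2,q4}  [new]
{q2,q4} --b--> {q0,q1,q2,q3,q4}  [seen]
{q2,q4} --c--> {q0,q1,q2,q3,q4}  [seen]
{q0,q2,q3,q4} --a--> {q0,q1,q2,q3,q4}  [seen]
{q0,q2,q3,q4} --b--> {q0,q1,q2,q3,q4}  [seen]
{q0,q2,q3,q4} --c--> {q0,q1,q2,q3,q4}  [seen]
{q0,q2,q4} --a--> {q0,q1,q2,q4}  [new]
{q0,q2,q4} --b--> {q0,q1,q2,q3,q4}  [seen]
{q0,q2,q4} --c--> {q0,q1,q2,q3,q4}  [seen]
{q0,q1,q2,q4} --a--> {q0,q1,q2,q3,q4}  [seen]
{q0,q1,q2,q4} --b--> {q0,q1,q2,q3,q4}  [seen]
{q0,q1,q2,q4} --c--> {q0,q1,q2,q3,q4}  [seen]
Reachable DFA states: {q0}, {q1,q2,q4}, {q0,q1,q2,q3,q4}, {q2,q4}, {q0,q2,q3,q4}, {q0,q2,q4}, {q0,q1,q2,q4}.

7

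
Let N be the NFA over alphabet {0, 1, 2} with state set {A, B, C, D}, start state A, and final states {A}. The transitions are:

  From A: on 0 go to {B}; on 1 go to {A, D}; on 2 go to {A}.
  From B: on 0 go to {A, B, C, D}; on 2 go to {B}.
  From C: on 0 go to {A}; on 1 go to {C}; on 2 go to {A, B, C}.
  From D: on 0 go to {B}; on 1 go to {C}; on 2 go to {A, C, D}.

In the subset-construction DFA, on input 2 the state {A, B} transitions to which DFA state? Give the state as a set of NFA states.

δ(A,2) = {A}; δ(B,2) = {B}.
Union: {A, B}.

{A, B}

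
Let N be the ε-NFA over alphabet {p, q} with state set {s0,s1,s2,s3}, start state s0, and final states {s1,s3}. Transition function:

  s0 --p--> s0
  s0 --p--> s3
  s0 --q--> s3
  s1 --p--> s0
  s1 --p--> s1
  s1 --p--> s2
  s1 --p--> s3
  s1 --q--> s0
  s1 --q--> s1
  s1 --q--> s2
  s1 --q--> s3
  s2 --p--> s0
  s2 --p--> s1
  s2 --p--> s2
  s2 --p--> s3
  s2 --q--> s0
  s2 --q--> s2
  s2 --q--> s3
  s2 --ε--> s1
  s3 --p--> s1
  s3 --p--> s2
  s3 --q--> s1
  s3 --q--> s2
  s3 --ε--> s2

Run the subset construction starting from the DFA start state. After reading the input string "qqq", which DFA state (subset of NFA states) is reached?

Start: {s0}.
δ(s0,q) = {s3}.
Union: {s3}.
ε-closure gives {s1,s2,s3}.
After q: {s1,s2,s3}.
δ(s1,q) = {s0,s1,s2,s3}; δ(s2,q) = {s0,s2,s3}; δ(s3,q) = {s1,s2}.
Union: {s0,s1,s2,s3}.
After q: {s0,s1,s2,s3}.
δ(s0,q) = {s3}; δ(s1,q) = {s0,s1,s2,s3}; δ(s2,q) = {s0,s2,s3}; δ(s3,q) = {s1,s2}.
Union: {s0,s1,s2,s3}.
After q: {s0,s1,s2,s3}.

{s0,s1,s2,s3}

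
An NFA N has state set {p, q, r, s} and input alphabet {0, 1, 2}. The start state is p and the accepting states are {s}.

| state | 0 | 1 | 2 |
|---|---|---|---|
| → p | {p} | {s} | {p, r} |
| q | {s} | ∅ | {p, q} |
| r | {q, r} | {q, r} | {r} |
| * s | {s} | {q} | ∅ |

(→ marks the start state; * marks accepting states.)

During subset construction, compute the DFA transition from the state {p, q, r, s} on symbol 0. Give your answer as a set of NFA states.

{p, q, r, s}

δ(p,0) = {p}; δ(q,0) = {s}; δ(r,0) = {q, r}; δ(s,0) = {s}.
Union: {p, q, r, s}.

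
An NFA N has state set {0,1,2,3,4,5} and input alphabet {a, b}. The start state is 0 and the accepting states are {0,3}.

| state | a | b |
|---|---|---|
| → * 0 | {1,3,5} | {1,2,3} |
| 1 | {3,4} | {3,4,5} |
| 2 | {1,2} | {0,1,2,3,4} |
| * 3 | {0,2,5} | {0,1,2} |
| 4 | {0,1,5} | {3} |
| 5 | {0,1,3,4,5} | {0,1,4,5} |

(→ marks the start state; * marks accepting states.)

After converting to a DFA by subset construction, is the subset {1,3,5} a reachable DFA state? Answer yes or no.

yes

Start state of the DFA: {0}.
{0} --a--> {1,3,5}  [new]
{0} --b--> {1,2,3}  [new]
{1,3,5} --a--> {0,1,2,3,4,5}  [new]
{1,3,5} --b--> {0,1,2,3,4,5}  [seen]
{1,2,3} --a--> {0,1,2,3,4,5}  [seen]
{1,2,3} --b--> {0,1,2,3,4,5}  [seen]
{0,1,2,3,4,5} --a--> {0,1,2,3,4,5}  [seen]
{0,1,2,3,4,5} --b--> {0,1,2,3,4,5}  [seen]
Reachable DFA states: {0}, {1,3,5}, {1,2,3}, {0,1,2,3,4,5}.
{1,3,5} is among them.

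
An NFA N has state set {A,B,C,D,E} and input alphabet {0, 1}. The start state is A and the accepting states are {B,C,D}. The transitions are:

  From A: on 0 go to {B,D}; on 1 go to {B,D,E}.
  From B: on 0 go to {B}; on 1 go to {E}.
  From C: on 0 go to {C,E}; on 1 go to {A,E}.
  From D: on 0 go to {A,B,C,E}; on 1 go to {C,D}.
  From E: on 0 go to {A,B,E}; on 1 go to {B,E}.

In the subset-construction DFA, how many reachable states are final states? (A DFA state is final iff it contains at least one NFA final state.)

Start state of the DFA: {A}.
{A} --0--> {B,D}  [new]
{A} --1--> {B,D,E}  [new]
{B,D} --0--> {A,B,C,E}  [new]
{B,D} --1--> {C,D,E}  [new]
{B,D,E} --0--> {A,B,C,E}  [seen]
{B,D,E} --1--> {B,C,D,E}  [new]
{A,B,C,E} --0--> {A,B,C,D,E}  [new]
{A,B,C,E} --1--> {A,B,D,E}  [new]
{C,D,E} --0--> {A,B,C,E}  [seen]
{C,D,E} --1--> {A,B,C,D,E}  [seen]
{B,C,D,E} --0--> {A,B,C,E}  [seen]
{B,C,D,E} --1--> {A,B,C,D,E}  [seen]
{A,B,C,D,E} --0--> {A,B,C,D,E}  [seen]
{A,B,C,D,E} --1--> {A,B,C,D,E}  [seen]
{A,B,D,E} --0--> {A,B,C,D,E}  [seen]
{A,B,D,E} --1--> {B,C,D,E}  [seen]
Reachable DFA states: {A}, {B,D}, {B,D,E}, {A,B,C,E}, {C,D,E}, {B,C,D,E}, {A,B,C,D,E}, {A,B,D,E}.
Accepting DFA states (contain an NFA accepting state): {B,D}, {B,D,E}, {A,B,C,E}, {C,D,E}, {B,C,D,E}, {A,B,C,D,E}, {A,B,D,E}.

7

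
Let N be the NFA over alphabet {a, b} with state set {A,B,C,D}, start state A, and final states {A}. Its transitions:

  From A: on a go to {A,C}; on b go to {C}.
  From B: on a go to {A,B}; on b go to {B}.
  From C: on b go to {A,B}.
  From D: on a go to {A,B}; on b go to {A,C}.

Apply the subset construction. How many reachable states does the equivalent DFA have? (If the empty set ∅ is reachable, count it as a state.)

Start state of the DFA: {A}.
{A} --a--> {A,C}  [new]
{A} --b--> {C}  [new]
{A,C} --a--> {A,C}  [seen]
{A,C} --b--> {A,B,C}  [new]
{C} --a--> ∅  [new]
{C} --b--> {A,B}  [new]
{A,B,C} --a--> {A,B,C}  [seen]
{A,B,C} --b--> {A,B,C}  [seen]
∅ --a--> ∅  [seen]
∅ --b--> ∅  [seen]
{A,B} --a--> {A,B,C}  [seen]
{A,B} --b--> {B,C}  [new]
{B,C} --a--> {A,B}  [seen]
{B,C} --b--> {A,B}  [seen]
Reachable DFA states: {A}, {A,C}, {C}, {A,B,C}, ∅, {A,B}, {B,C}.

7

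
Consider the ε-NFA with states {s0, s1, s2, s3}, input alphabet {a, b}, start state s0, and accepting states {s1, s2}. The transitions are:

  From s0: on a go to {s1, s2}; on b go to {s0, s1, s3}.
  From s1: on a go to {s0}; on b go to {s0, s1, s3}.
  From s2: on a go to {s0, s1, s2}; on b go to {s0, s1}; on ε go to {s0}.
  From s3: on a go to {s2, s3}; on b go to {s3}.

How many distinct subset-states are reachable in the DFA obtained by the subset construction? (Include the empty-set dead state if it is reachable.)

4

Start state of the DFA: {s0} (ε-closure of the NFA start).
{s0} --a--> {s0, s1, s2}  [new]
{s0} --b--> {s0, s1, s3}  [new]
{s0, s1, s2} --a--> {s0, s1, s2}  [seen]
{s0, s1, s2} --b--> {s0, s1, s3}  [seen]
{s0, s1, s3} --a--> {s0, s1, s2, s3}  [new]
{s0, s1, s3} --b--> {s0, s1, s3}  [seen]
{s0, s1, s2, s3} --a--> {s0, s1, s2, s3}  [seen]
{s0, s1, s2, s3} --b--> {s0, s1, s3}  [seen]
Reachable DFA states: {s0}, {s0, s1, s2}, {s0, s1, s3}, {s0, s1, s2, s3}.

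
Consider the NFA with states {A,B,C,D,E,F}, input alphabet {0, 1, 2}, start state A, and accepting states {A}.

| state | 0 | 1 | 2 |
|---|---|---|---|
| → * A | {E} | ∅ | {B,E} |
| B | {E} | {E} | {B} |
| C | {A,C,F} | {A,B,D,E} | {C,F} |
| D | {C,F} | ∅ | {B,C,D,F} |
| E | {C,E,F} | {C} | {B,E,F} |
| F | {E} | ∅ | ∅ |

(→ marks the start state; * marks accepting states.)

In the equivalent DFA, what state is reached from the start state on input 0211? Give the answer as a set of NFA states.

Start: {A}.
δ(A,0) = {E}.
Union: {E}.
After 0: {E}.
δ(E,2) = {B,E,F}.
Union: {B,E,F}.
After 2: {B,E,F}.
δ(B,1) = {E}; δ(E,1) = {C}; δ(F,1) = ∅.
Union: {C,E}.
After 1: {C,E}.
δ(C,1) = {A,B,D,E}; δ(E,1) = {C}.
Union: {A,B,C,D,E}.
After 1: {A,B,C,D,E}.

{A,B,C,D,E}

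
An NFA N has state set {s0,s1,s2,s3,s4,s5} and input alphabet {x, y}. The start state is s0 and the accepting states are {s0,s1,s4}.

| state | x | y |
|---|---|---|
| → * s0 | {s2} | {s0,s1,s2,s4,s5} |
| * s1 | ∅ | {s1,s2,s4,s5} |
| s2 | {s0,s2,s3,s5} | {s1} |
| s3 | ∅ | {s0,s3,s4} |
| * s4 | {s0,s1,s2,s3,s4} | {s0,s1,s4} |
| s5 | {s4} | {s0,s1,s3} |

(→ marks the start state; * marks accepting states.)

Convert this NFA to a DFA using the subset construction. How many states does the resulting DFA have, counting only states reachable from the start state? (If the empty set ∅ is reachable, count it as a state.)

9

Start state of the DFA: {s0}.
{s0} --x--> {s2}  [new]
{s0} --y--> {s0,s1,s2,s4,s5}  [new]
{s2} --x--> {s0,s2,s3,s5}  [new]
{s2} --y--> {s1}  [new]
{s0,s1,s2,s4,s5} --x--> {s0,s1,s2,s3,s4,s5}  [new]
{s0,s1,s2,s4,s5} --y--> {s0,s1,s2,s3,s4,s5}  [seen]
{s0,s2,s3,s5} --x--> {s0,s2,s3,s4,s5}  [new]
{s0,s2,s3,s5} --y--> {s0,s1,s2,s3,s4,s5}  [seen]
{s1} --x--> ∅  [new]
{s1} --y--> {s1,s2,s4,s5}  [new]
{s0,s1,s2,s3,s4,s5} --x--> {s0,s1,s2,s3,s4,s5}  [seen]
{s0,s1,s2,s3,s4,s5} --y--> {s0,s1,s2,s3,s4,s5}  [seen]
{s0,s2,s3,s4,s5} --x--> {s0,s1,s2,s3,s4,s5}  [seen]
{s0,s2,s3,s4,s5} --y--> {s0,s1,s2,s3,s4,s5}  [seen]
∅ --x--> ∅  [seen]
∅ --y--> ∅  [seen]
{s1,s2,s4,s5} --x--> {s0,s1,s2,s3,s4,s5}  [seen]
{s1,s2,s4,s5} --y--> {s0,s1,s2,s3,s4,s5}  [seen]
Reachable DFA states: {s0}, {s2}, {s0,s1,s2,s4,s5}, {s0,s2,s3,s5}, {s1}, {s0,s1,s2,s3,s4,s5}, {s0,s2,s3,s4,s5}, ∅, {s1,s2,s4,s5}.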